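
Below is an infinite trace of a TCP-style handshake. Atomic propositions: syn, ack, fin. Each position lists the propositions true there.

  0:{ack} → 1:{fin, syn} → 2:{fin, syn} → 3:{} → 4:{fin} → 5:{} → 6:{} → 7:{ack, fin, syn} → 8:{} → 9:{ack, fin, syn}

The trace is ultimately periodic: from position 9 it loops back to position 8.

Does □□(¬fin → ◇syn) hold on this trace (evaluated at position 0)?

Holds

□(¬fin → ◇syn) holds at every position 0..9, and those are all positions ever visited, so □□(¬fin → ◇syn) holds.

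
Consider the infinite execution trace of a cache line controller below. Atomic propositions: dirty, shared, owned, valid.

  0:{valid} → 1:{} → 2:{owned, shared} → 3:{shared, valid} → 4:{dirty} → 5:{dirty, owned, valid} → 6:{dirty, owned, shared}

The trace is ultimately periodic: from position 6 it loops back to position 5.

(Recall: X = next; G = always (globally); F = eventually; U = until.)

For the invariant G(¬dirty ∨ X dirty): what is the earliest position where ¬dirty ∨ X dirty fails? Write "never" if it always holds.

never

¬dirty ∨ X dirty holds at every position 0..6, and those are all the positions the trace ever visits, so the invariant G(¬dirty ∨ X dirty) is never violated.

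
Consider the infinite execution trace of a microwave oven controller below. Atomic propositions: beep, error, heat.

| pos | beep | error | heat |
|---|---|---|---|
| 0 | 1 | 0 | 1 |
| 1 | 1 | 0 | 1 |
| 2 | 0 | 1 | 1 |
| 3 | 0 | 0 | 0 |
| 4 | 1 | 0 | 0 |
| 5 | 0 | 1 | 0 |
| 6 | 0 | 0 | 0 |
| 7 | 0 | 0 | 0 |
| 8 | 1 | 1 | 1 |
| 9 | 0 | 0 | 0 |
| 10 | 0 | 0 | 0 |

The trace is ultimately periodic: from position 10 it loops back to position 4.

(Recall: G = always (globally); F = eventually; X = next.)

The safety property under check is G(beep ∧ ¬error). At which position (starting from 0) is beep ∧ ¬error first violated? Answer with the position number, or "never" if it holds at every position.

2

Check beep ∧ ¬error at each position in order: 0 ✓, 1 ✓.
At position 2 the labels are {error, heat}, so beep ∧ ¬error is false there. This is the first violation.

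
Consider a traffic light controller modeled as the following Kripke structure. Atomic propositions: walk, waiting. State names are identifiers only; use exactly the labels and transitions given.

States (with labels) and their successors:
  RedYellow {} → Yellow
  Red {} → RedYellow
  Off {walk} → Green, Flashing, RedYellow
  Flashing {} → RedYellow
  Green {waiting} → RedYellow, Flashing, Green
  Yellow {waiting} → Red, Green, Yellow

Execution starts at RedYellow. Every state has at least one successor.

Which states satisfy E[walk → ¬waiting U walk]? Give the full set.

{Off}

States satisfying walk → ¬waiting: {RedYellow, Red, Off, Flashing, Green, Yellow}.
States satisfying walk: {Off}.
States satisfying E[walk → ¬waiting U walk]: {Off}.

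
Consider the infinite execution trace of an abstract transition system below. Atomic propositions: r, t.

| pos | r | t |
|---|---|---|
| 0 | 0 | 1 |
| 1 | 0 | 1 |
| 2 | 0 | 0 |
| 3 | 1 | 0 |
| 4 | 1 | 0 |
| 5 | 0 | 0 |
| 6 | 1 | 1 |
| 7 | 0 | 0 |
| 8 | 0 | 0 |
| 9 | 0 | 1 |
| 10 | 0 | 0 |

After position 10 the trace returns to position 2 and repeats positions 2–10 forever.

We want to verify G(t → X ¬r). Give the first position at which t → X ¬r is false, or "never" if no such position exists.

never

t → X ¬r holds at every position 0..10, and those are all the positions the trace ever visits, so the invariant G(t → X ¬r) is never violated.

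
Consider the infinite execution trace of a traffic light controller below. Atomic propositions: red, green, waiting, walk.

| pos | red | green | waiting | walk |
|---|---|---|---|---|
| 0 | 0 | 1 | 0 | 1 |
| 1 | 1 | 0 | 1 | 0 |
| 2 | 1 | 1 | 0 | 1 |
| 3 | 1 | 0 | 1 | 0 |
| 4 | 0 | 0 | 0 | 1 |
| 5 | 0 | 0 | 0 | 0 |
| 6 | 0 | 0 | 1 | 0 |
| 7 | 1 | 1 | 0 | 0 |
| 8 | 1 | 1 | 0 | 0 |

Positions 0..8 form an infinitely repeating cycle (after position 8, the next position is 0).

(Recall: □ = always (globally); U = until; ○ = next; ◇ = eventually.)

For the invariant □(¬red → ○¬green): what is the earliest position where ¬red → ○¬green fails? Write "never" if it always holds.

Check ¬red → ○¬green at each position in order: 0 ✓, 1 ✓, 2 ✓, 3 ✓, 4 ✓, 5 ✓.
At position 6 the labels are {waiting} and the next position 7 has {green, red}, so ¬red → ○¬green is false there. This is the first violation.

6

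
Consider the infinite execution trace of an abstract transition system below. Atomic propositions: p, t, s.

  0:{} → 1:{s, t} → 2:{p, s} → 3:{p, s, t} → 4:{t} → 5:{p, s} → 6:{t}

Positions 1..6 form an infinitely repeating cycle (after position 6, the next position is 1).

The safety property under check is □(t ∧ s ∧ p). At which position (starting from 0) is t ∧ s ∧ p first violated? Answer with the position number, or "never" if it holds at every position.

At position 0 the labels are {}, so t ∧ s ∧ p is false there. This is the first violation.

0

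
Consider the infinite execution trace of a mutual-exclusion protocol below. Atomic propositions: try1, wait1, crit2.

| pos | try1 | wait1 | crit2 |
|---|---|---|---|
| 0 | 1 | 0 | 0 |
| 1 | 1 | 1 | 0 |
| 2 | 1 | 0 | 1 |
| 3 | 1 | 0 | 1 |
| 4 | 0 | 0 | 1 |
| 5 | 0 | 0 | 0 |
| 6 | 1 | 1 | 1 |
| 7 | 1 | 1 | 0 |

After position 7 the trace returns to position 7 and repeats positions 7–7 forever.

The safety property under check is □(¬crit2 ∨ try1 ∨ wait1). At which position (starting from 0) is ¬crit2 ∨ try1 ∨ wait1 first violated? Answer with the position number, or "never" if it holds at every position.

4

Check ¬crit2 ∨ try1 ∨ wait1 at each position in order: 0 ✓, 1 ✓, 2 ✓, 3 ✓.
At position 4 the labels are {crit2}, so ¬crit2 ∨ try1 ∨ wait1 is false there. This is the first violation.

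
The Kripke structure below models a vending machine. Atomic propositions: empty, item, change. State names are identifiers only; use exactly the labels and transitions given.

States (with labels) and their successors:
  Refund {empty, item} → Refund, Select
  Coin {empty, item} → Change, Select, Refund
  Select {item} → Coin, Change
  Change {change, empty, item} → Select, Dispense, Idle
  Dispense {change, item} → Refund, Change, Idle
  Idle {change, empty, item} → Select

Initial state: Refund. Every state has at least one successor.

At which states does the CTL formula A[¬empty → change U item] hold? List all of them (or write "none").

{Refund, Coin, Select, Change, Dispense, Idle}

States satisfying ¬empty → change: {Refund, Coin, Change, Dispense, Idle}.
States satisfying item: {Refund, Coin, Select, Change, Dispense, Idle}.
States satisfying A[¬empty → change U item]: {Refund, Coin, Select, Change, Dispense, Idle}.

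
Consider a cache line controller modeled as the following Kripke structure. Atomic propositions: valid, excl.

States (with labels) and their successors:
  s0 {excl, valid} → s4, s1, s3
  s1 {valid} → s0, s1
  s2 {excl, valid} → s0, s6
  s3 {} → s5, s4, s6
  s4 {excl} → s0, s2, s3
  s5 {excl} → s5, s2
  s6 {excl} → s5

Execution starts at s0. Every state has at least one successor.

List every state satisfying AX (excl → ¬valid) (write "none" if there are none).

States satisfying excl → ¬valid: {s1, s3, s4, s5, s6}.
States satisfying AX (excl → ¬valid): {s0, s3, s6}.

{s0, s3, s6}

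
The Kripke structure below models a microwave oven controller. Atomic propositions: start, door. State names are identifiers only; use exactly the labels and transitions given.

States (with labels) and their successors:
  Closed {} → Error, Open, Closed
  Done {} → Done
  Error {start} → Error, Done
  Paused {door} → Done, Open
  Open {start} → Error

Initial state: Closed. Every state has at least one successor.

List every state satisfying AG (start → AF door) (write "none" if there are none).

{Done}

States satisfying start → AF door: {Closed, Done, Paused}.
States satisfying AG (start → AF door): {Done}.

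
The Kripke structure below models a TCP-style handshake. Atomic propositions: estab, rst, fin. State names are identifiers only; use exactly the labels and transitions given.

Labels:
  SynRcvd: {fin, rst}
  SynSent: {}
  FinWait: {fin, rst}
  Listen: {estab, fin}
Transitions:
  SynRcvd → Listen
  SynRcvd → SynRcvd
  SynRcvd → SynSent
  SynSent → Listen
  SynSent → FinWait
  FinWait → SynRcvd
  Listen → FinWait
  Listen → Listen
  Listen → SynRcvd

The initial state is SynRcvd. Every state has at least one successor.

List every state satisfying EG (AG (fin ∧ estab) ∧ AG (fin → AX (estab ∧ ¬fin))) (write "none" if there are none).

States satisfying AG (fin ∧ estab) ∧ AG (fin → AX (estab ∧ ¬fin)): ∅.
States satisfying EG (AG (fin ∧ estab) ∧ AG (fin → AX (estab ∧ ¬fin))): ∅.

none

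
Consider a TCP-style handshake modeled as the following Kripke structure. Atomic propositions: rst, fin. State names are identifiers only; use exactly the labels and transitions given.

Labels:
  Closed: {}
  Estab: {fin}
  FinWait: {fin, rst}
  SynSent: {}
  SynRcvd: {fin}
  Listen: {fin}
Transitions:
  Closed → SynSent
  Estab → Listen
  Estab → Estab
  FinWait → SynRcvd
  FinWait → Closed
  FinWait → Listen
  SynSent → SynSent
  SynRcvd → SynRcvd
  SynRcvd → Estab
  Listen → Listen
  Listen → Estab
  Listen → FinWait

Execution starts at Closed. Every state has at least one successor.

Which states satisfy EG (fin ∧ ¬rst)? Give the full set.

States satisfying fin ∧ ¬rst: {Estab, SynRcvd, Listen}.
States satisfying EG (fin ∧ ¬rst): {Estab, SynRcvd, Listen}.

{Estab, SynRcvd, Listen}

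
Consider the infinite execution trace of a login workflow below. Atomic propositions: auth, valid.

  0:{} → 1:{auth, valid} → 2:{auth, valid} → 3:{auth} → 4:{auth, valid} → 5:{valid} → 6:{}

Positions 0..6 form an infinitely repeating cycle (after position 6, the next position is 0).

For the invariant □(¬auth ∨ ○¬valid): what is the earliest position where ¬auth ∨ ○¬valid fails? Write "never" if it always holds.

1

Check ¬auth ∨ ○¬valid at each position in order: 0 ✓.
At position 1 the labels are {auth, valid} and the next position 2 has {auth, valid}, so ¬auth ∨ ○¬valid is false there. This is the first violation.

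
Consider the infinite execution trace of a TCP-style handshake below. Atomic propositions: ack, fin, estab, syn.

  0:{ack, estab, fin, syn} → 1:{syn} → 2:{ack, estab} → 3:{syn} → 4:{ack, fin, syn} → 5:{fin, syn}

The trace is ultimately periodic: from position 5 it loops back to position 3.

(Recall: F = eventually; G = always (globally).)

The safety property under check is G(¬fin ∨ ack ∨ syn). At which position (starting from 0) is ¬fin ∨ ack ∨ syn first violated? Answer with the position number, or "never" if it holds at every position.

never

¬fin ∨ ack ∨ syn holds at every position 0..5, and those are all the positions the trace ever visits, so the invariant G(¬fin ∨ ack ∨ syn) is never violated.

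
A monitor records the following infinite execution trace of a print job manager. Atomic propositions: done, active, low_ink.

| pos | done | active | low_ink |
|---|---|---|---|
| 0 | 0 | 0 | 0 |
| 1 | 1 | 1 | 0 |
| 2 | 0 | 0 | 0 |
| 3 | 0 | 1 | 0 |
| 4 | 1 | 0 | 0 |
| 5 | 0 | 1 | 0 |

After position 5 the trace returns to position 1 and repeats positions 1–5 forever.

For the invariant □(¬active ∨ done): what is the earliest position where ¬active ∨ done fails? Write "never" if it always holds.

3

Check ¬active ∨ done at each position in order: 0 ✓, 1 ✓, 2 ✓.
At position 3 the labels are {active}, so ¬active ∨ done is false there. This is the first violation.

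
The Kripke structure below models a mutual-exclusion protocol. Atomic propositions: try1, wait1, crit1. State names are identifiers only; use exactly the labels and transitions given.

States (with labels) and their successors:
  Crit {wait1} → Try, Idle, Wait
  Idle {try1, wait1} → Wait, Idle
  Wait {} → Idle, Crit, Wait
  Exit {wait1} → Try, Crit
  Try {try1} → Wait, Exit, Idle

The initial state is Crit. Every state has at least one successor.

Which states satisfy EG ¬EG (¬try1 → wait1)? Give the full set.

{Wait}

States satisfying ¬EG (¬try1 → wait1): {Wait}.
States satisfying EG ¬EG (¬try1 → wait1): {Wait}.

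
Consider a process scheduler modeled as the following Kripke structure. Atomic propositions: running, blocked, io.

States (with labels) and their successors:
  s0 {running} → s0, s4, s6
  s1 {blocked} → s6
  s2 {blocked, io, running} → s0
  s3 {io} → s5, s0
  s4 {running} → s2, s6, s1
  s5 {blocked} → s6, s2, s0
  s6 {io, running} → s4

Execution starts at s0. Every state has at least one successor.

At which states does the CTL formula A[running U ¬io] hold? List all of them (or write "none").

{s0, s1, s2, s4, s5, s6}

States satisfying running: {s0, s2, s4, s6}.
States satisfying ¬io: {s0, s1, s4, s5}.
States satisfying A[running U ¬io]: {s0, s1, s2, s4, s5, s6}.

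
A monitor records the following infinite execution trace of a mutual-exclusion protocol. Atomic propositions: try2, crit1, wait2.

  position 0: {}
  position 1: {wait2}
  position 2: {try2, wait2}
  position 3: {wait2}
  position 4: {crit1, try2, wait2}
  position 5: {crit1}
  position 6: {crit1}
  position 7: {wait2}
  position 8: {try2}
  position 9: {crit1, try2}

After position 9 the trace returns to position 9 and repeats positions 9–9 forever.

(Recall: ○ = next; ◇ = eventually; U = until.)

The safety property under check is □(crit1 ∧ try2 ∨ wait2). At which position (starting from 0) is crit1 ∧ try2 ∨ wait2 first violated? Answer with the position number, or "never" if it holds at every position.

At position 0 the labels are {}, so crit1 ∧ try2 ∨ wait2 is false there. This is the first violation.

0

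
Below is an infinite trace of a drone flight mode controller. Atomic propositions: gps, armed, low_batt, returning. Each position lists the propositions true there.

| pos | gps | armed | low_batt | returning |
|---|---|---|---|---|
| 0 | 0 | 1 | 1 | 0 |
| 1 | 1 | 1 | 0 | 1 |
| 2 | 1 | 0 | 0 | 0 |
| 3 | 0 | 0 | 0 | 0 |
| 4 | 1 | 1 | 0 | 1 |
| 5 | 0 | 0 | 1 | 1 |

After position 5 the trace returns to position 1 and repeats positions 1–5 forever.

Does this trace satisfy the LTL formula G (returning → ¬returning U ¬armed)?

Violated

returning → ¬returning U ¬armed must hold at every position from 0 onward. It fails at position 1, so G (returning → ¬returning U ¬armed) is false.
Positions where returning holds: 1, 4, 5.
Check ¬returning U ¬armed at each: 1→fails, 4→fails, 5→ok.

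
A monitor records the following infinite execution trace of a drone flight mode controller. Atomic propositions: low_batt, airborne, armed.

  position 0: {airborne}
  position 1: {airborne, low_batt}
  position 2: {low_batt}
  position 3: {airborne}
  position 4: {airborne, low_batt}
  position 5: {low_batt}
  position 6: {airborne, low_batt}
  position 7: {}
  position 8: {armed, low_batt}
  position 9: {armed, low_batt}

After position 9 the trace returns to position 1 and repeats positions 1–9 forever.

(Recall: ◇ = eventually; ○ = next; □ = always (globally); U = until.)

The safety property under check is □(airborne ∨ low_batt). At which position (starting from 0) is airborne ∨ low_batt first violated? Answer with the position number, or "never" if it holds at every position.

7

Check airborne ∨ low_batt at each position in order: 0 ✓, 1 ✓, 2 ✓, 3 ✓, 4 ✓, 5 ✓, 6 ✓.
At position 7 the labels are {}, so airborne ∨ low_batt is false there. This is the first violation.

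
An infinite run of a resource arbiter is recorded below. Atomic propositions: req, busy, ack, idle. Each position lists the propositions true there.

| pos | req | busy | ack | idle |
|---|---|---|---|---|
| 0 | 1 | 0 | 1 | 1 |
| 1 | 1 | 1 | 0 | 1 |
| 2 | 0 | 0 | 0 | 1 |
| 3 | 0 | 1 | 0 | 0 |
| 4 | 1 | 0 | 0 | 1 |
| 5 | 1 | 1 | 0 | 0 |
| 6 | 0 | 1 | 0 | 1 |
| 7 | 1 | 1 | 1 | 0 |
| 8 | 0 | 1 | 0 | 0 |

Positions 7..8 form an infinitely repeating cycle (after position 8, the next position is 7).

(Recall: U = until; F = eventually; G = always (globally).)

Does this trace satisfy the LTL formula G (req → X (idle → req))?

Violated

req → X (idle → req) must hold at every position from 0 onward. It fails at position 1, so G (req → X (idle → req)) is false.
Positions where req holds: 0, 1, 4, 5, 7.
Check X (idle → req) at each: 0→ok, 1→fails, 4→ok, 5→fails, 7→ok.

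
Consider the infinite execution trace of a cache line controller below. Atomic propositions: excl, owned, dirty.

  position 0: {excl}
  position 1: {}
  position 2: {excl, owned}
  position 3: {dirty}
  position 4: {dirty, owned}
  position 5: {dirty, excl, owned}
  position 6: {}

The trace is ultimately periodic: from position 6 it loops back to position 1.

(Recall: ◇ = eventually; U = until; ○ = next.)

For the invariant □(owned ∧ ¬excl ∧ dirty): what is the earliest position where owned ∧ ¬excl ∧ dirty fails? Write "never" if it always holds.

At position 0 the labels are {excl}, so owned ∧ ¬excl ∧ dirty is false there. This is the first violation.

0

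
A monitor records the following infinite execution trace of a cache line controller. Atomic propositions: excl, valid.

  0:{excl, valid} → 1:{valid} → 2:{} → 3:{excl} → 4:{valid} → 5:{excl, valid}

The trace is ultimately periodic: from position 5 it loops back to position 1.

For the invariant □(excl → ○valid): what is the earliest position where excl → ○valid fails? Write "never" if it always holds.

never

excl → ○valid holds at every position 0..5, and those are all the positions the trace ever visits, so the invariant □(excl → ○valid) is never violated.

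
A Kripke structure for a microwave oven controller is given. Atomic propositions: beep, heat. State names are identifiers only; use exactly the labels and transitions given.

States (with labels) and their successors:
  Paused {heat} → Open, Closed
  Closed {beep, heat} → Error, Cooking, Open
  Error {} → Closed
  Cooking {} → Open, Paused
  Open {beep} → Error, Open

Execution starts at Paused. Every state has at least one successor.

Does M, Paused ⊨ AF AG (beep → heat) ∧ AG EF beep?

States satisfying AG (beep → heat): ∅.
States satisfying AF AG (beep → heat): ∅.
States satisfying EF beep: {Paused, Closed, Error, Cooking, Open}.
States satisfying AG EF beep: {Paused, Closed, Error, Cooking, Open}.
States satisfying AF AG (beep → heat) ∧ AG EF beep: ∅.
Paused ∉ Sat(AF AG (beep → heat) ∧ AG EF beep).

No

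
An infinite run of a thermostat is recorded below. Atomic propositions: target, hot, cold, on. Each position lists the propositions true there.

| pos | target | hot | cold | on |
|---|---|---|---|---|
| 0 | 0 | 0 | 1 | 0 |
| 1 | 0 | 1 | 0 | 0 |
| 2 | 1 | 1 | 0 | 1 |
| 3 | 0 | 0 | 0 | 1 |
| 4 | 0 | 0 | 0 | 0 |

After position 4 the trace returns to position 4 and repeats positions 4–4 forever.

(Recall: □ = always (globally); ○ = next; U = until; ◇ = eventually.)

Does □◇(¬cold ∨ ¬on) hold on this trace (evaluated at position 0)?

Yes

◇(¬cold ∨ ¬on) holds at every position 0..4, and those are all positions ever visited, so □◇(¬cold ∨ ¬on) holds.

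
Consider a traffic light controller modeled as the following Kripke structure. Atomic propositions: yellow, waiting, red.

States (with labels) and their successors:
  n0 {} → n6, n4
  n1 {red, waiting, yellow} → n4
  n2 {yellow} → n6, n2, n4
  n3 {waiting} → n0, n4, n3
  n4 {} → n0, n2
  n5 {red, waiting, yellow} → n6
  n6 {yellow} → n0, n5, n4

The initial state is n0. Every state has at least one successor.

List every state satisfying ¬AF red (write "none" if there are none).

{n0, n2, n3, n4, n6}

States satisfying red: {n1, n5}.
States satisfying AF red: {n1, n5}.
States satisfying ¬AF red: {n0, n2, n3, n4, n6}.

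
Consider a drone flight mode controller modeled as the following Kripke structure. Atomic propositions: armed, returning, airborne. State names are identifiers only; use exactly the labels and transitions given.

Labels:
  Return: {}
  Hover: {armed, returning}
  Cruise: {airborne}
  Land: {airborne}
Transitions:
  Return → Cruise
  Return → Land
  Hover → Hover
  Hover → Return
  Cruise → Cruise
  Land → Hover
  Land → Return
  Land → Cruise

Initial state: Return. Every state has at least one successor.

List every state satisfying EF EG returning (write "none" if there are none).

{Return, Hover, Land}

States satisfying EG returning: {Hover}.
States satisfying EF EG returning: {Return, Hover, Land}.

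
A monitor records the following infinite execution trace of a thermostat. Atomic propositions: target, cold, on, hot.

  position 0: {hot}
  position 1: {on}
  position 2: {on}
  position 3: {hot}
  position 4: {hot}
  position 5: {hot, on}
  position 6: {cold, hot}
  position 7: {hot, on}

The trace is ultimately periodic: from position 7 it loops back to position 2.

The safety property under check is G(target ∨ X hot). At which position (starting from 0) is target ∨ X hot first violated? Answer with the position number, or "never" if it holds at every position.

At position 0 the labels are {hot} and the next position 1 has {on}, so target ∨ X hot is false there. This is the first violation.

0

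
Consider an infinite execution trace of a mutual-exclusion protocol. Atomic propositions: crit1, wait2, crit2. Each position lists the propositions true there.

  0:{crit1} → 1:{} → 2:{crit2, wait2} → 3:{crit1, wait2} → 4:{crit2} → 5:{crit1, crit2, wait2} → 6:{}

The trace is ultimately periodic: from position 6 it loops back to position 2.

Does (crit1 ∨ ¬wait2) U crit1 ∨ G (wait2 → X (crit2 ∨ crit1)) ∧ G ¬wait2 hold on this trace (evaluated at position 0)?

Walking from position 0: crit1 first holds at position 0, and crit1 ∨ ¬wait2 holds at every earlier position along the way, so (crit1 ∨ ¬wait2) U crit1 holds.
At position 0: (crit1 ∨ ¬wait2) U crit1 is true; G (wait2 → X (crit2 ∨ crit1)) ∧ G ¬wait2 is false; so (crit1 ∨ ¬wait2) U crit1 ∨ G (wait2 → X (crit2 ∨ crit1)) ∧ G ¬wait2 is true.

Holds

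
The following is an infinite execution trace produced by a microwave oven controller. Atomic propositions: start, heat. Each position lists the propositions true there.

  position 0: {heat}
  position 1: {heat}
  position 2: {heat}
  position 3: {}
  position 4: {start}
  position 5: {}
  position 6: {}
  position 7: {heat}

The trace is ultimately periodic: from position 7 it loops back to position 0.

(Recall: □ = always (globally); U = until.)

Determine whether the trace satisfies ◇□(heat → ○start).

□(heat → ○start) is false at every position 0..7, so it never becomes true and ◇□(heat → ○start) fails.

Violated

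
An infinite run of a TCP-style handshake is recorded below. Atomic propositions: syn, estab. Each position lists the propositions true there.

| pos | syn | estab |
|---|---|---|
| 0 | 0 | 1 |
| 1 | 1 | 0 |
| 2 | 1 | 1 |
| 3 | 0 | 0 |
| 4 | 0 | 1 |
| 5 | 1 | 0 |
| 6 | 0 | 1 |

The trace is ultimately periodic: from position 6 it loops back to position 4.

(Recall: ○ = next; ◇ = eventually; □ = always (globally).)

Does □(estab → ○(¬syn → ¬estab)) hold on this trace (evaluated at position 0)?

Violated

estab → ○(¬syn → ¬estab) must hold at every position from 0 onward. It fails at position 6, so □(estab → ○(¬syn → ¬estab)) is false.
Positions where estab holds: 0, 2, 4, 6.
Check ○(¬syn → ¬estab) at each: 0→ok, 2→ok, 4→ok, 6→fails.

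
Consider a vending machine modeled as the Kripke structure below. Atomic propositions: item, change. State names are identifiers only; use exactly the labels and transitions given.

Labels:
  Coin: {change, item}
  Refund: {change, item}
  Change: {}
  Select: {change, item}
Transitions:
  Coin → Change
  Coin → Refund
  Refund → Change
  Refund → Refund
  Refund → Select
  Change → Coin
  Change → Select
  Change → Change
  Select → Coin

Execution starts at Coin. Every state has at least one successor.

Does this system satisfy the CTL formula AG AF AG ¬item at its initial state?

States satisfying AF AG ¬item: ∅.
States satisfying AG AF AG ¬item: ∅.
Change is reachable from Coin and violates AF AG ¬item, so AG fails at Coin.
Coin ∉ Sat(AG AF AG ¬item).

Does not hold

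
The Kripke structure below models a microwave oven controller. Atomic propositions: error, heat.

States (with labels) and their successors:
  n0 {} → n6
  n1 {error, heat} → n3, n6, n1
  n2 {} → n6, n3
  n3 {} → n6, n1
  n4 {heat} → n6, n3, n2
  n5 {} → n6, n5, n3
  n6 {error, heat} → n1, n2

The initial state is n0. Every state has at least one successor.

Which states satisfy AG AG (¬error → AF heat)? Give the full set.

States satisfying AG (¬error → AF heat): {n0, n1, n2, n3, n4, n6}.
States satisfying AG AG (¬error → AF heat): {n0, n1, n2, n3, n4, n6}.

{n0, n1, n2, n3, n4, n6}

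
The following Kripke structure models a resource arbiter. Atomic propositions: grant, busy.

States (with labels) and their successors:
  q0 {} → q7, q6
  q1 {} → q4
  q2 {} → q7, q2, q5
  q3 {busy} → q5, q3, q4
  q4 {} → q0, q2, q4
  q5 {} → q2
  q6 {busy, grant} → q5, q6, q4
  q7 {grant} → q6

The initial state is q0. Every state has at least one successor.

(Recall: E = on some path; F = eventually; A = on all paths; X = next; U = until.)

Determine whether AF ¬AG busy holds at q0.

States satisfying ¬AG busy: {q0, q1, q2, q3, q4, q5, q6, q7}.
States satisfying AF ¬AG busy: {q0, q1, q2, q3, q4, q5, q6, q7}.
q0 ∈ Sat(AF ¬AG busy).

Yes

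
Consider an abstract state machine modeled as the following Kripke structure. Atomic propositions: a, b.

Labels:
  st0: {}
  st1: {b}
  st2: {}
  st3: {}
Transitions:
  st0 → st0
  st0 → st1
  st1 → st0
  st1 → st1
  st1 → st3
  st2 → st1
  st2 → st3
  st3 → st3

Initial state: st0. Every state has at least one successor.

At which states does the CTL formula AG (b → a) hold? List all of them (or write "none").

{st3}

States satisfying b → a: {st0, st2, st3}.
States satisfying AG (b → a): {st3}.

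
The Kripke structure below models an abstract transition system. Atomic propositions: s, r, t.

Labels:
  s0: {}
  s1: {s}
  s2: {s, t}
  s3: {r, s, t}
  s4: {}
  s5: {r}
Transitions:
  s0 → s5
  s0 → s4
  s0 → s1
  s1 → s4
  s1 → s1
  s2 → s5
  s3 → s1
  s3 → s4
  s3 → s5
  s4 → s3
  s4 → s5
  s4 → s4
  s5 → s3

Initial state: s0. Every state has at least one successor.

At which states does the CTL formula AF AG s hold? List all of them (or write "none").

States satisfying AG s: ∅.
States satisfying AF AG s: ∅.

none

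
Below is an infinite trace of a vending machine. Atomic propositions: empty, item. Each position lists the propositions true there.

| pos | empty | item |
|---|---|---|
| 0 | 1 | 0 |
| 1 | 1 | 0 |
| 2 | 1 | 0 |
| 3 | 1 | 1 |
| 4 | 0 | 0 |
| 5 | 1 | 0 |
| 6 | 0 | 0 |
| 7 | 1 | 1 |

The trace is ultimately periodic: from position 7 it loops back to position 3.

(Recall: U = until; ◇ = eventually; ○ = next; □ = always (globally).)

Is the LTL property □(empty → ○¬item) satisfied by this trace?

empty → ○¬item must hold at every position from 0 onward. It fails at position 2, so □(empty → ○¬item) is false.
Positions where empty holds: 0, 1, 2, 3, 5, 7.
Check ○¬item at each: 0→ok, 1→ok, 2→fails, 3→ok, 5→ok, 7→fails.

No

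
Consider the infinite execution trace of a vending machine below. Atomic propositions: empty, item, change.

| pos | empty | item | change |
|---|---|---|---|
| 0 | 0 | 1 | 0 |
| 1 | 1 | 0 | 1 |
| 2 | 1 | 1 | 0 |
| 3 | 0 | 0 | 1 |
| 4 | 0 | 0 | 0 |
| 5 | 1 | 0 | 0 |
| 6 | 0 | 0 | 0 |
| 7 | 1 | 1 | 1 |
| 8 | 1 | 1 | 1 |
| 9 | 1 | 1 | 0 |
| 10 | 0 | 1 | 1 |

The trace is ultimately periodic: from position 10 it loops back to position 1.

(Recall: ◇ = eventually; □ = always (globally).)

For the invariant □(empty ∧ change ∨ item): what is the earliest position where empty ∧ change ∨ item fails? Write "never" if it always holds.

Check empty ∧ change ∨ item at each position in order: 0 ✓, 1 ✓, 2 ✓.
At position 3 the labels are {change}, so empty ∧ change ∨ item is false there. This is the first violation.

3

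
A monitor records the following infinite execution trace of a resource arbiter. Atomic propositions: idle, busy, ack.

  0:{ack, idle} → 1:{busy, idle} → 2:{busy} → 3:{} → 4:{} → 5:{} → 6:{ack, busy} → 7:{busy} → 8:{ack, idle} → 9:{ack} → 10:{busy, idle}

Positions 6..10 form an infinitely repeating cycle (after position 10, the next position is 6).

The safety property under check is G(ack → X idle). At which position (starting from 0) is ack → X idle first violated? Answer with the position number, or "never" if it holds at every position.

6

Check ack → X idle at each position in order: 0 ✓, 1 ✓, 2 ✓, 3 ✓, 4 ✓, 5 ✓.
At position 6 the labels are {ack, busy} and the next position 7 has {busy}, so ack → X idle is false there. This is the first violation.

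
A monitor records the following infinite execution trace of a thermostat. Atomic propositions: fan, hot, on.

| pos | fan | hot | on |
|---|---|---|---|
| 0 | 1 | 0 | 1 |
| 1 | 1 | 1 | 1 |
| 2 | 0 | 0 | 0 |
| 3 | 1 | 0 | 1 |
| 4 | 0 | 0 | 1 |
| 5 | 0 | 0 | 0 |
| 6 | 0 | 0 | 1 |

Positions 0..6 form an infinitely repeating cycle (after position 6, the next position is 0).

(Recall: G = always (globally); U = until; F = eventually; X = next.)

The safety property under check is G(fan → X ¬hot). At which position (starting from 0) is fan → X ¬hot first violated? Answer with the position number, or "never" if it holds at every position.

At position 0 the labels are {fan, on} and the next position 1 has {fan, hot, on}, so fan → X ¬hot is false there. This is the first violation.

0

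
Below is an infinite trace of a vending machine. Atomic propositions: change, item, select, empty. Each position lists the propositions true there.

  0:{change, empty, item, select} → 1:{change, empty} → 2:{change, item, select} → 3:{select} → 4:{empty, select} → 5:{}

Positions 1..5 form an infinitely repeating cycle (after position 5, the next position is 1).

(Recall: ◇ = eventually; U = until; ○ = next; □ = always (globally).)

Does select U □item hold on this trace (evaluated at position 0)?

Walking from position 0: at position 1, □item has not yet held and select fails, so select U □item is false.

Violated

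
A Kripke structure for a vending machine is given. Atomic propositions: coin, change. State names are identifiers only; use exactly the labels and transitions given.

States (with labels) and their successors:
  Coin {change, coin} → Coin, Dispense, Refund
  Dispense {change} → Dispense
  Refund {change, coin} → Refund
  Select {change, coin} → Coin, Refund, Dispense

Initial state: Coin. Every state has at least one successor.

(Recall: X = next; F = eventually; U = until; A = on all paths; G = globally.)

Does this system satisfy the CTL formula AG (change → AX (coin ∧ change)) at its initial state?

States satisfying change → AX (coin ∧ change): {Refund}.
States satisfying AG (change → AX (coin ∧ change)): {Refund}.
Coin is reachable from Coin and violates change → AX (coin ∧ change), so AG fails at Coin.
Coin ∉ Sat(AG (change → AX (coin ∧ change))).

No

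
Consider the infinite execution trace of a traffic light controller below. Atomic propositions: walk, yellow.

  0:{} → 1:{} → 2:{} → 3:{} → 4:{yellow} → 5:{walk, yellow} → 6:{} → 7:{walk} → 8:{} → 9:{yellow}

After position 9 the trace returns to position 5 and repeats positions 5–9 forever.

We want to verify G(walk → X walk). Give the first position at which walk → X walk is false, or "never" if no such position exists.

Check walk → X walk at each position in order: 0 ✓, 1 ✓, 2 ✓, 3 ✓, 4 ✓.
At position 5 the labels are {walk, yellow} and the next position 6 has {}, so walk → X walk is false there. This is the first violation.

5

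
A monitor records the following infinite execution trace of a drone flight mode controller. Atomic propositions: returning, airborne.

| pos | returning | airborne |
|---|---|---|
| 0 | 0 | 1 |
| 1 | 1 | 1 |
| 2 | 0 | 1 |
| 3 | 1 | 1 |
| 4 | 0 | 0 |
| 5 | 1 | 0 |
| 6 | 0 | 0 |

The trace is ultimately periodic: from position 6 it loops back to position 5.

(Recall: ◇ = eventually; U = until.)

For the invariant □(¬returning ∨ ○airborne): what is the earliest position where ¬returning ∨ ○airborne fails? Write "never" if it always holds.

3

Check ¬returning ∨ ○airborne at each position in order: 0 ✓, 1 ✓, 2 ✓.
At position 3 the labels are {airborne, returning} and the next position 4 has {}, so ¬returning ∨ ○airborne is false there. This is the first violation.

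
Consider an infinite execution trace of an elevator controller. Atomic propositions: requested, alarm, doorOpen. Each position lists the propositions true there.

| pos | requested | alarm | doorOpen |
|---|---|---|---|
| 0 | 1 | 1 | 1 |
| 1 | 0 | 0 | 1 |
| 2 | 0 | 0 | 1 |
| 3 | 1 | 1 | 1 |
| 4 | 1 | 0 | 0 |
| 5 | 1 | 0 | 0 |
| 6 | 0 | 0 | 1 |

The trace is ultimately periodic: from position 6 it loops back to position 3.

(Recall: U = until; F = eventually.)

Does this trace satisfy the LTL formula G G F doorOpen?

Holds

G F doorOpen holds at every position 0..6, and those are all positions ever visited, so G G F doorOpen holds.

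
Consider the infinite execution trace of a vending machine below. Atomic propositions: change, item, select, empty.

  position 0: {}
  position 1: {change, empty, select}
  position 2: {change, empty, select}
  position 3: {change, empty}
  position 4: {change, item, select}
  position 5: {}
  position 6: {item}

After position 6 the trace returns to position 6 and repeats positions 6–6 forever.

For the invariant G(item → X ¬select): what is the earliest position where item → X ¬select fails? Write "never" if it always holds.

item → X ¬select holds at every position 0..6, and those are all the positions the trace ever visits, so the invariant G(item → X ¬select) is never violated.

never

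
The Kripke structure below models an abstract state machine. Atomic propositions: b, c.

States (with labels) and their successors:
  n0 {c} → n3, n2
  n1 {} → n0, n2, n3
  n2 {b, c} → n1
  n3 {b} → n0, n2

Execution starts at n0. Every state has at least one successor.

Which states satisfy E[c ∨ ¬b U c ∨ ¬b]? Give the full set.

{n0, n1, n2}

States satisfying c ∨ ¬b: {n0, n1, n2}.
States satisfying E[c ∨ ¬b U c ∨ ¬b]: {n0, n1, n2}.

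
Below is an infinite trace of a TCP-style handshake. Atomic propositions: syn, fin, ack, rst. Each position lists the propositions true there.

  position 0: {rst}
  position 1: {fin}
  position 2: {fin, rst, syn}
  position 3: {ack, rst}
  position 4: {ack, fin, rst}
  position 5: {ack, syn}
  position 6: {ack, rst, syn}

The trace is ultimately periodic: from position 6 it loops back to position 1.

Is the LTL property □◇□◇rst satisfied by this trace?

Satisfied

◇□◇rst holds at every position 0..6, and those are all positions ever visited, so □◇□◇rst holds.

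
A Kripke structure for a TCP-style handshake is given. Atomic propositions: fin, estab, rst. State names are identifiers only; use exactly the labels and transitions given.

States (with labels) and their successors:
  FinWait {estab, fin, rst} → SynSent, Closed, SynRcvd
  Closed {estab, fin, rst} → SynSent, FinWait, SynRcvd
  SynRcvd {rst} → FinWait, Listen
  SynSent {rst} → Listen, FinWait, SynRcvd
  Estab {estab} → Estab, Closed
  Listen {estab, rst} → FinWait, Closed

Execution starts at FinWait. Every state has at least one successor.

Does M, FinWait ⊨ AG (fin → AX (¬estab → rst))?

Satisfied

States satisfying fin → AX (¬estab → rst): {FinWait, Closed, SynRcvd, SynSent, Estab, Listen}.
States satisfying AG (fin → AX (¬estab → rst)): {FinWait, Closed, SynRcvd, SynSent, Estab, Listen}.
Every state reachable from FinWait satisfies fin → AX (¬estab → rst).
FinWait ∈ Sat(AG (fin → AX (¬estab → rst))).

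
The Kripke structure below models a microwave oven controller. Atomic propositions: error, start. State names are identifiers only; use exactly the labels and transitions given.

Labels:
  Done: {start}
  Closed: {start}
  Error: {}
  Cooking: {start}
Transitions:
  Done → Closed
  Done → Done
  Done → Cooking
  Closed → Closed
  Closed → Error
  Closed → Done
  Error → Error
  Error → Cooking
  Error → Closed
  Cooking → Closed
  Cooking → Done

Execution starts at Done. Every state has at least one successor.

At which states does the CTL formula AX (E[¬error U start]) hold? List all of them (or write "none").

States satisfying E[¬error U start]: {Done, Closed, Error, Cooking}.
States satisfying AX (E[¬error U start]): {Done, Closed, Error, Cooking}.

{Done, Closed, Error, Cooking}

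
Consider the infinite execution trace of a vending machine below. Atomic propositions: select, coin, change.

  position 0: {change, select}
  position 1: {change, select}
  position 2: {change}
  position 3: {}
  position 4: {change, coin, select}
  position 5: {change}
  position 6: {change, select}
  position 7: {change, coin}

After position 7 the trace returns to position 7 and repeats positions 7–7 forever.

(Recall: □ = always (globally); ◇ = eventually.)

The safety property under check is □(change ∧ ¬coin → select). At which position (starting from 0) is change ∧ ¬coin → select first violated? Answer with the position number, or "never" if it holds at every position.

Check change ∧ ¬coin → select at each position in order: 0 ✓, 1 ✓.
At position 2 the labels are {change}, so change ∧ ¬coin → select is false there. This is the first violation.

2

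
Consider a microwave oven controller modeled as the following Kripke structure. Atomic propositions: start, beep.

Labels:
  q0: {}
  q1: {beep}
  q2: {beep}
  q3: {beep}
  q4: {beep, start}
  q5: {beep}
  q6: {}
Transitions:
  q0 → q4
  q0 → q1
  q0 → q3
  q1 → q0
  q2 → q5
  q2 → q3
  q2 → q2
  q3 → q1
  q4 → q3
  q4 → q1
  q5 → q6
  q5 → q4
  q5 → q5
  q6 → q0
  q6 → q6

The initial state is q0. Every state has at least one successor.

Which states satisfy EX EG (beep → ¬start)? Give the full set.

{q0, q1, q2, q3, q4, q5, q6}

States satisfying EG (beep → ¬start): {q0, q1, q2, q3, q5, q6}.
States satisfying EX EG (beep → ¬start): {q0, q1, q2, q3, q4, q5, q6}.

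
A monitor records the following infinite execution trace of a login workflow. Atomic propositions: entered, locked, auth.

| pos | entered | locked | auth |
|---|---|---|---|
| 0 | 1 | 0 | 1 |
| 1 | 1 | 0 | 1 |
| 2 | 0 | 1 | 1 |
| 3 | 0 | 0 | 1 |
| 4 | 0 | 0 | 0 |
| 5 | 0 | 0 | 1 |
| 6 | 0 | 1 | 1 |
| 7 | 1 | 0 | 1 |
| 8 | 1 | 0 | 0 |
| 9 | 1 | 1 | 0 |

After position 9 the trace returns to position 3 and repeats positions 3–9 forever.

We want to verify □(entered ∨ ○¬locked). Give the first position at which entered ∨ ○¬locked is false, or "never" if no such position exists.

Check entered ∨ ○¬locked at each position in order: 0 ✓, 1 ✓, 2 ✓, 3 ✓, 4 ✓.
At position 5 the labels are {auth} and the next position 6 has {auth, locked}, so entered ∨ ○¬locked is false there. This is the first violation.

5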